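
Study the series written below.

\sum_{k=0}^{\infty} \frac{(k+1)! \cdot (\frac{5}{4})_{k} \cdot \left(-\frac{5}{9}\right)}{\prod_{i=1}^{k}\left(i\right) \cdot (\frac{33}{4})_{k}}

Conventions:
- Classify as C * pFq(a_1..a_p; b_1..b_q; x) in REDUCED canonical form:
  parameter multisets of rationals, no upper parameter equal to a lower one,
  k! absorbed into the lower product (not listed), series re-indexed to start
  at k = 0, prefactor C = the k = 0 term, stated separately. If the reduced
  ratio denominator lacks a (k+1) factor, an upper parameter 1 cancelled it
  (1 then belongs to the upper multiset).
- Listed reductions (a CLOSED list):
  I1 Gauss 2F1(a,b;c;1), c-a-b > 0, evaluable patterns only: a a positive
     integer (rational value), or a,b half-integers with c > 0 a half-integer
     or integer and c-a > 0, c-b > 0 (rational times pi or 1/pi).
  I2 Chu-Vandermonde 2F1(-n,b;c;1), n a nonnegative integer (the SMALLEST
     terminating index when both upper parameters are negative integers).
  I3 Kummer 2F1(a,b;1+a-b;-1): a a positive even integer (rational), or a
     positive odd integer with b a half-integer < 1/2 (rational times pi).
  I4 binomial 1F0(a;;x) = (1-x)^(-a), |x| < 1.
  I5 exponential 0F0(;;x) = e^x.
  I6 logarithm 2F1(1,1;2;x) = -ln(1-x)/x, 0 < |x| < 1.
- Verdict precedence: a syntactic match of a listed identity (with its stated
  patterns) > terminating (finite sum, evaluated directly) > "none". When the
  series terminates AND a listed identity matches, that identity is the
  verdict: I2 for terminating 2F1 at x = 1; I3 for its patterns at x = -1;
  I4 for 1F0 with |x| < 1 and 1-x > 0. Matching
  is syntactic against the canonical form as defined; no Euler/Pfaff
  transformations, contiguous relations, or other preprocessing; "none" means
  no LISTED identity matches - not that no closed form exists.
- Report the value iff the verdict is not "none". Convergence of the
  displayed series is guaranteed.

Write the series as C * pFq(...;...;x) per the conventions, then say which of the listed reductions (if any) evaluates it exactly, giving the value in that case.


Classification (C = -\frac{5}{9}): 2F1 with upper {\frac{5}{4}, 2}, lower {\frac{33}{4}}, argument x = 1. Verdict: Gauss (I1, integer-parameter pattern) matches (x = 1: the Gamma ratio telescopes since c-a-b = 5 > 0 and a = 2 in Z>0). Exact value: -\frac{725}{864}.

The tell: x = 1 and the factorial ratio (prefactor -5/9) (k+a-1)!/(a-1)! is a rising factorial (a)_k.
Consecutive-term ratio: r(k) = 1 * (k+\frac{5}{4}) (k+2) / [(k+\frac{33}{4}) (k+1)] - rational; roots negated = parameters, x = 1, C = -\frac{5}{9}.


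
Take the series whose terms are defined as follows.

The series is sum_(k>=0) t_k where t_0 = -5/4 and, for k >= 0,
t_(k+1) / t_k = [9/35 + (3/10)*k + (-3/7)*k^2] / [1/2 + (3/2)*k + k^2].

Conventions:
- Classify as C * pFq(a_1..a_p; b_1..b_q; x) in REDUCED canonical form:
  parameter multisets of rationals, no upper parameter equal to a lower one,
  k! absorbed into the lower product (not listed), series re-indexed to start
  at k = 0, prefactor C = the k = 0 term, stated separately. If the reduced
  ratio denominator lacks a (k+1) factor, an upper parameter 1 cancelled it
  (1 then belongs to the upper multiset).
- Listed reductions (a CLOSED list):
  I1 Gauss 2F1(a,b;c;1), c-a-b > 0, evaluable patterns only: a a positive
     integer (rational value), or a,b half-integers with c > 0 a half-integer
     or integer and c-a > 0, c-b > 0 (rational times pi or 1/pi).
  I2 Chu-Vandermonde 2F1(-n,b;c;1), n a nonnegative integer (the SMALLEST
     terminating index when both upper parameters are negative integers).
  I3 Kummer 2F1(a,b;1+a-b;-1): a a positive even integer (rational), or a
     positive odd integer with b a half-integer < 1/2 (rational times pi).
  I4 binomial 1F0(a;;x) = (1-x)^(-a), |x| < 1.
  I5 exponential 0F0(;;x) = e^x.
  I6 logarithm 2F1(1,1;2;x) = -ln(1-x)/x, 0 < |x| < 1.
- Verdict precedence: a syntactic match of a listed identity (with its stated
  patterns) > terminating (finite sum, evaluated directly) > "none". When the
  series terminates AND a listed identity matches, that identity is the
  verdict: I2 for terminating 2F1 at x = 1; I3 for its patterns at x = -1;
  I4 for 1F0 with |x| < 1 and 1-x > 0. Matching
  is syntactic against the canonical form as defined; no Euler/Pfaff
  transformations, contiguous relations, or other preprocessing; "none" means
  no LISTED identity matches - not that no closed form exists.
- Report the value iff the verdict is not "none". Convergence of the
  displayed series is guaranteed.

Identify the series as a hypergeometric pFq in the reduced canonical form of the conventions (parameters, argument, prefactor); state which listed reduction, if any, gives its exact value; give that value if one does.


Canonical form: C = -5/4 times 1F0 with upper {-6/5}, lower {-}, x = -3/7. Verdict: the binomial series (I4) matches (the 1F0 binomial series: exponent 6/5, x = -3/7). Sum: (-5/4) * (10/7)^(6/5).

Structural cue: with t_0 = -5/4, cancel k + 1/2 from the displayed ratio first; then prefactor -5/4.
Adjacent-term ratio: r(k) = (-3/7) * (k-6/5) / [(k+1)] - rational; roots negated = parameters, x = (-3/7), C = -5/4.


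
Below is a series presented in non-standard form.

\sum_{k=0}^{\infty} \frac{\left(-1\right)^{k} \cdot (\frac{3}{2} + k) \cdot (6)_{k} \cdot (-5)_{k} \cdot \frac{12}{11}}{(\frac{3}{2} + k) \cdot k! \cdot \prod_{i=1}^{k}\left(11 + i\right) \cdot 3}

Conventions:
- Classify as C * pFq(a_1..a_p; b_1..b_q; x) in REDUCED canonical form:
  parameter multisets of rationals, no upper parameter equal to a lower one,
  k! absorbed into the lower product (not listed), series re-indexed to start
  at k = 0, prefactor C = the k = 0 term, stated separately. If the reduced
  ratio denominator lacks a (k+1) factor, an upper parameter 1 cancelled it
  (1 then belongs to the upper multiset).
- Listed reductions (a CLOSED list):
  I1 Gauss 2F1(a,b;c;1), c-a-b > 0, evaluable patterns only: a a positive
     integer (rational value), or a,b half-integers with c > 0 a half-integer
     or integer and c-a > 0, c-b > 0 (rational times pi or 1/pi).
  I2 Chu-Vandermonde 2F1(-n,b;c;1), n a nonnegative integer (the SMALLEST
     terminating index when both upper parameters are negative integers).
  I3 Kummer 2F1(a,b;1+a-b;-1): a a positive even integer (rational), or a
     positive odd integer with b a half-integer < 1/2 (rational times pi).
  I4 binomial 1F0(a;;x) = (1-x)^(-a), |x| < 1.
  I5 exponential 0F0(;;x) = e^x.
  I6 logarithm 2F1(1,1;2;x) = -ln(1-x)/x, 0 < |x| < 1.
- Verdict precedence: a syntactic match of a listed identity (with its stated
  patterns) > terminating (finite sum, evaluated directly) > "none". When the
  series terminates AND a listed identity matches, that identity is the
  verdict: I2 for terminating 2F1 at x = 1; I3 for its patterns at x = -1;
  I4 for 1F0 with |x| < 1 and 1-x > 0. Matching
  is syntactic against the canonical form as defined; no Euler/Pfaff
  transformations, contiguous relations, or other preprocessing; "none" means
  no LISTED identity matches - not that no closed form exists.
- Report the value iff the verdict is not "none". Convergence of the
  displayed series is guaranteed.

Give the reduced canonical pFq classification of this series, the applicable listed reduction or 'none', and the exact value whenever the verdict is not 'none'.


At argument -1: a 2F1 with upper {-5, 6}, lower {12}, scaled by C = \frac{4}{11}. Verdict (x = -1): the Kummer evaluation I3 applies (x = -1; c = 12 equals 1+a-b for upper {-5, 6}: listed pattern). Exact value: 3.

The tell: t_0 = \frac{4}{11} here, and the lower running product (C = 4/11, x = -1) is a rising factorial.
Adjacent-term ratio: r(k) = -1 * (k-5) (k+6) / [(k+12) (k+1)] - rational; roots negated = parameters, x = -1, C = \frac{4}{11}.


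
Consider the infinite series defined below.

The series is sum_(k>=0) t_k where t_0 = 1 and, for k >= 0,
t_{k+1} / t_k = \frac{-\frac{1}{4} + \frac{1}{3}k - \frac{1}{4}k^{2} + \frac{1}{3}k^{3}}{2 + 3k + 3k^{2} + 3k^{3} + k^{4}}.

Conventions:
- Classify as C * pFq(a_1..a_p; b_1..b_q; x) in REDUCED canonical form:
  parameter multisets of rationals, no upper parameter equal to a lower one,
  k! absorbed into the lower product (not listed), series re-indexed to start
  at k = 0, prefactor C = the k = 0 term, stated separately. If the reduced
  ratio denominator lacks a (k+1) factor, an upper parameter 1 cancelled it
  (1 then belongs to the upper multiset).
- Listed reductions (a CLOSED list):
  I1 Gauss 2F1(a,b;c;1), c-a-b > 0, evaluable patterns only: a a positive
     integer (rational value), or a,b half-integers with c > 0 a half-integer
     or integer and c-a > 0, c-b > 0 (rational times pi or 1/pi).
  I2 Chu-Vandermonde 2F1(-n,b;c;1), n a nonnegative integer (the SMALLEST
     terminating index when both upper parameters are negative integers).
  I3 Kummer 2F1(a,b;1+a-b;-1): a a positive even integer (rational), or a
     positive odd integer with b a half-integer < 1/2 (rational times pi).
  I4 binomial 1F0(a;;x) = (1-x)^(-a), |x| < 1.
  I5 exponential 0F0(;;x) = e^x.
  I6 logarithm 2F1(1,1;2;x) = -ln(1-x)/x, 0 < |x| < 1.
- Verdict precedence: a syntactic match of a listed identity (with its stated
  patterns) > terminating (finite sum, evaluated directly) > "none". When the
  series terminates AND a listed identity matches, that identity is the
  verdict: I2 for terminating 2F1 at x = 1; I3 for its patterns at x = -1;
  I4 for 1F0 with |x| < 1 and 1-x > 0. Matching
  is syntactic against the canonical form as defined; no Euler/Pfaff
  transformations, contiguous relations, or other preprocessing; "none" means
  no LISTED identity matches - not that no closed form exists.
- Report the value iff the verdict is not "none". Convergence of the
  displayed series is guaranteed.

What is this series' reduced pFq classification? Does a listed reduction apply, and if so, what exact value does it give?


At argument \frac{1}{3}: a 1F1 with upper {-\frac{3}{4}}, lower {2}, scaled by C = 1. Verdict: none - this 1F1 at x = \frac{1}{3} matches no listed pattern, and upper {-\frac{3}{4}} holds no stopper.

The tell: t_0 being 1, factor the ratio over Q (C = 1, x = 1/3): negated roots = parameters.
Ratio: r(k) = \frac{1}{3} * (k-\frac{3}{4}) / [(k+2) (k+1)] - rational in k. x = \frac{1}{3}; t_0 = 1; negate the roots.


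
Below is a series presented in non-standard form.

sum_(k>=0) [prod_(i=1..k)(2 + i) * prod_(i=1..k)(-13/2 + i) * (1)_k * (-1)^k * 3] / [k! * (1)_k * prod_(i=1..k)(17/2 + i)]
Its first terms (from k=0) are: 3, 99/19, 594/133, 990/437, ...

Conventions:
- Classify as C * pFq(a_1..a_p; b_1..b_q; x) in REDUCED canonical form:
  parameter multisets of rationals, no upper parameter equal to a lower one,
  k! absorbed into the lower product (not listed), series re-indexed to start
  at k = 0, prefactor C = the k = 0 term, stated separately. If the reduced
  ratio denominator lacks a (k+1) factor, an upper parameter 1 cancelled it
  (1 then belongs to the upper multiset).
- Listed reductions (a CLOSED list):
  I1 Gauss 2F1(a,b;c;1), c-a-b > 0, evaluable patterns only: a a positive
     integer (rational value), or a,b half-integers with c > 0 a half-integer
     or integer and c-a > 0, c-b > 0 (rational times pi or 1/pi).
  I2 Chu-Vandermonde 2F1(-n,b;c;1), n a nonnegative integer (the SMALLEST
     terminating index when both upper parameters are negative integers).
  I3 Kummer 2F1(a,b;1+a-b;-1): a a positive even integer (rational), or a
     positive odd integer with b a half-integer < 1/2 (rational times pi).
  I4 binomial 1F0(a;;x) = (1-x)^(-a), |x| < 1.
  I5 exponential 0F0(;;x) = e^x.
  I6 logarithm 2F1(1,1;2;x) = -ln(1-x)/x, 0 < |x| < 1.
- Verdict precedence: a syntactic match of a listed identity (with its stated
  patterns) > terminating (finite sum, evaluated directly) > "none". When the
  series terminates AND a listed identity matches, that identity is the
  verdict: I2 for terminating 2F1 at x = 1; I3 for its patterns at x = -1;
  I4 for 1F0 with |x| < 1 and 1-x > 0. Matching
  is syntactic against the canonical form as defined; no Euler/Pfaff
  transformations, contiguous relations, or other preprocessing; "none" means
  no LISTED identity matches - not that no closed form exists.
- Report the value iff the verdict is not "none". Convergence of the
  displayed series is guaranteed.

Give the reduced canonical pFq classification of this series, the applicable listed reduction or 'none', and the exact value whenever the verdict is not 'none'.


x = -1 here; the reduced form reads 2F1, upper {-11/2, 3}, lower {19/2}, C = 3. Verdict: this is Kummer's theorem (I3) (x = -1; c = 19/2 equals 1+a-b for upper {-11/2, 3}: listed pattern). Its exact value is (328185/65536) * pi.

Structural cue: t_0 = 3 here, and the running product (prefactor 3) telescopes to a rising factorial.
Step ratio: r(k) = (-1) * (k-11/2) (k+3) / [(k+19/2) (k+1)] - rational in k, leading ratio (-1); with t_0 = 3, classification follows.


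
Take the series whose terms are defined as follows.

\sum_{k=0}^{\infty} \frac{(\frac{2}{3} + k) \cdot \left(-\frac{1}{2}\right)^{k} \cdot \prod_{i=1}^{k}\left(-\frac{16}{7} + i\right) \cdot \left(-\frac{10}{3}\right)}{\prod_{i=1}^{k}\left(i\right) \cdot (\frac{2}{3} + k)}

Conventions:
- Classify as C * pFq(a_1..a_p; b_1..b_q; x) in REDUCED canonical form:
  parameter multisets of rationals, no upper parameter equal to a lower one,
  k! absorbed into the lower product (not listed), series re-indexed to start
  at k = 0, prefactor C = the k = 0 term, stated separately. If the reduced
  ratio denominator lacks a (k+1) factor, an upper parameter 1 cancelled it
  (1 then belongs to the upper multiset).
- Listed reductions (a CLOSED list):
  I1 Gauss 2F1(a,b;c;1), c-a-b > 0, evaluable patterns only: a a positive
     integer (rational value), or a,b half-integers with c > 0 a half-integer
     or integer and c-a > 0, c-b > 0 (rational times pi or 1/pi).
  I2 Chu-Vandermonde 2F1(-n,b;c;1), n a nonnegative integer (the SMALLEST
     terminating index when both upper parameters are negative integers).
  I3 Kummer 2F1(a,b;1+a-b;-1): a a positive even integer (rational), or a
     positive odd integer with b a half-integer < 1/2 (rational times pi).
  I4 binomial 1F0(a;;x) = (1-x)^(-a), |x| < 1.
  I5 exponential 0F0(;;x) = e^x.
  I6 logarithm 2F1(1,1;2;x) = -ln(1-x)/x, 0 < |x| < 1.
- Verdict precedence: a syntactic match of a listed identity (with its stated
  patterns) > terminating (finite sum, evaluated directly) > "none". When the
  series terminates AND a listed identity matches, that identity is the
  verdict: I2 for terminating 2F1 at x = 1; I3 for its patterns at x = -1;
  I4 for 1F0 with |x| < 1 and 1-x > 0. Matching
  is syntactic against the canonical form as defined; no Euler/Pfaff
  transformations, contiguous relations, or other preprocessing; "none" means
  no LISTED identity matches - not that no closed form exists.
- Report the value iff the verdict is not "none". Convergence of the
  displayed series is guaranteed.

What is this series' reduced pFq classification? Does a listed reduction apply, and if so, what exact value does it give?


Canonical form: C = -\frac{10}{3} times 1F0 with upper {-\frac{9}{7}}, lower {-}, x = -\frac{1}{2}. Verdict (x = -\frac{1}{2}): the binomial series (I4) applies (the 1F0 binomial series: exponent 9/7, x = -\frac{1}{2}). Its exact value is \left(-\frac{10}{3}\right) \cdot \left(\frac{3}{2}\right)^{\frac{9}{7}}.

The tell: with t_0 = -\frac{10}{3}, the product of the first k integers (C = -10/3, x = -1/2) is k!.
Term ratio: r(k) = -\frac{1}{2} * (k-\frac{9}{7}) / [(k+1)] - rational; roots negated = parameters, x = -\frac{1}{2}, C = -\frac{10}{3}.


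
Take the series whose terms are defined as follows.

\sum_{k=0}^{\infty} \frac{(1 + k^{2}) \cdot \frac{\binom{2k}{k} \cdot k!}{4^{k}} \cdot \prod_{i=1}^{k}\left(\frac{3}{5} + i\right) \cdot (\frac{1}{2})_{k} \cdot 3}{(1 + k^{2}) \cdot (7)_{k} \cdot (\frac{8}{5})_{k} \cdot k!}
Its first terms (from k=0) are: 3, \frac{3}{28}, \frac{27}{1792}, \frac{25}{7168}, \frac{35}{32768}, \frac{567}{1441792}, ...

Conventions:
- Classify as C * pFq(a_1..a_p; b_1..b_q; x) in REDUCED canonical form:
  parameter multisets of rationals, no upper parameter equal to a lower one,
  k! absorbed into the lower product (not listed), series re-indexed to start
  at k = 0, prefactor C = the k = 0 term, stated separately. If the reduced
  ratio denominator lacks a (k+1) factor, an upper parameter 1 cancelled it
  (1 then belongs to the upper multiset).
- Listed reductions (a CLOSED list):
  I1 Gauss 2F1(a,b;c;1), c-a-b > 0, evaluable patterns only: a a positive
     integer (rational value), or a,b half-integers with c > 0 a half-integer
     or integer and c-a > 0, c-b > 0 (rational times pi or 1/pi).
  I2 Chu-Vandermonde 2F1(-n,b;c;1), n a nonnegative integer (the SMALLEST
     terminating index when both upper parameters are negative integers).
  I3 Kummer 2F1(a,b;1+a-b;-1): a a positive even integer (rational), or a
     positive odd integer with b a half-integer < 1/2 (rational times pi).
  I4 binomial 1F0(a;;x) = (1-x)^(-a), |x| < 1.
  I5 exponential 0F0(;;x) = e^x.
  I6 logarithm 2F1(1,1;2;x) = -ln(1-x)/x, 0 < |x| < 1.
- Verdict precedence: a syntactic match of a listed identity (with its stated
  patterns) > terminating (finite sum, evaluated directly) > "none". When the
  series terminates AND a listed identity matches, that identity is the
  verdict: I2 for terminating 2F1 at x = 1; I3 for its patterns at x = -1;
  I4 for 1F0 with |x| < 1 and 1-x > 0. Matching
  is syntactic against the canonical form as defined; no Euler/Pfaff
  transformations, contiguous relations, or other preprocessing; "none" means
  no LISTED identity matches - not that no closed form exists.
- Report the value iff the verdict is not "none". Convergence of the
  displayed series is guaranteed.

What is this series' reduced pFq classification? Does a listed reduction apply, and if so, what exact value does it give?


Key step: x = 1 and the running product (C = 3) telescopes to a rising factorial.
Step ratio: r(k) = 1 * (k+\frac{1}{2}) (k+\frac{1}{2}) / [(k+7) (k+1)] ; factor over Q: parameters, x = 1, and C = 3.

This is 3 * 2F1(\frac{1}{2}, \frac{1}{2}; 7; 1) in reduced canonical form. Verdict at x = 1: Gauss's theorem I1 (half-integer case) matches (x = 1; upper {\frac{1}{2}, \frac{1}{2}} half-integers, c = 7 in the evaluable pattern). Exact value: \frac{524288}{53361} / \pi.


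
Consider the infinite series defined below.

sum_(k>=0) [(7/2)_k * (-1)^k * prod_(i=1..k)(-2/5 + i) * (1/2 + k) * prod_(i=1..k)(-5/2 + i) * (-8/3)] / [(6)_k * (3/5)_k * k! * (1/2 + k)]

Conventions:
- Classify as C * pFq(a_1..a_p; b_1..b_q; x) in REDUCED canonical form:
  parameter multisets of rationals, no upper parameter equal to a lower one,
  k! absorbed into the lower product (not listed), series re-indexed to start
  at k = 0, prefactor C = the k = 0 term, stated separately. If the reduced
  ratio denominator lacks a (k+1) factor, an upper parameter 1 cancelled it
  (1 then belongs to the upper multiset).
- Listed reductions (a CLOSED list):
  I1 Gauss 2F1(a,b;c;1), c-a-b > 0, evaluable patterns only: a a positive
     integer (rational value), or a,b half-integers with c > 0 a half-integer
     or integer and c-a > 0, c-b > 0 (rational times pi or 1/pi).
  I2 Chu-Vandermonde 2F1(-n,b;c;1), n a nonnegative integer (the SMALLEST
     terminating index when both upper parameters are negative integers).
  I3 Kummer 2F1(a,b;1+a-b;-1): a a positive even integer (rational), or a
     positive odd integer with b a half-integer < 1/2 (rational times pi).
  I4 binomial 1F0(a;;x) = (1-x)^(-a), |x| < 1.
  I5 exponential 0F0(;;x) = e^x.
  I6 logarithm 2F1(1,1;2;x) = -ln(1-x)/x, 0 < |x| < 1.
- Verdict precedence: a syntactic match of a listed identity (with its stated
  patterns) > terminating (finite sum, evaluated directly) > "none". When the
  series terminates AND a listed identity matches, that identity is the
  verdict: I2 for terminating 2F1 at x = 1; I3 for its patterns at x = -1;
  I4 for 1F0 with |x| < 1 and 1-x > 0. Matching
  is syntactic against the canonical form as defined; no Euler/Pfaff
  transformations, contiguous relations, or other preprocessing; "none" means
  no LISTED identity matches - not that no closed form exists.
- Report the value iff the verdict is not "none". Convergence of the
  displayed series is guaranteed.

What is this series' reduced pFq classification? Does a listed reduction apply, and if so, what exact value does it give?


At argument -1: a 2F1 with upper {-3/2, 7/2}, lower {6}, scaled by C = -8/3. Verdict: none - at argument -1 the multisets {-3/2, 7/2} ; {6} match no listed identity.

Key step: t_0 = -8/3 here, and the running product (prefactor -8/3) telescopes to a rising factorial.
Consecutive-term ratio: r(k) = (-1) * (k-3/2) (k+7/2) / [(k+6) (k+1)] - rational; roots negated = parameters, x = (-1), C = -8/3.


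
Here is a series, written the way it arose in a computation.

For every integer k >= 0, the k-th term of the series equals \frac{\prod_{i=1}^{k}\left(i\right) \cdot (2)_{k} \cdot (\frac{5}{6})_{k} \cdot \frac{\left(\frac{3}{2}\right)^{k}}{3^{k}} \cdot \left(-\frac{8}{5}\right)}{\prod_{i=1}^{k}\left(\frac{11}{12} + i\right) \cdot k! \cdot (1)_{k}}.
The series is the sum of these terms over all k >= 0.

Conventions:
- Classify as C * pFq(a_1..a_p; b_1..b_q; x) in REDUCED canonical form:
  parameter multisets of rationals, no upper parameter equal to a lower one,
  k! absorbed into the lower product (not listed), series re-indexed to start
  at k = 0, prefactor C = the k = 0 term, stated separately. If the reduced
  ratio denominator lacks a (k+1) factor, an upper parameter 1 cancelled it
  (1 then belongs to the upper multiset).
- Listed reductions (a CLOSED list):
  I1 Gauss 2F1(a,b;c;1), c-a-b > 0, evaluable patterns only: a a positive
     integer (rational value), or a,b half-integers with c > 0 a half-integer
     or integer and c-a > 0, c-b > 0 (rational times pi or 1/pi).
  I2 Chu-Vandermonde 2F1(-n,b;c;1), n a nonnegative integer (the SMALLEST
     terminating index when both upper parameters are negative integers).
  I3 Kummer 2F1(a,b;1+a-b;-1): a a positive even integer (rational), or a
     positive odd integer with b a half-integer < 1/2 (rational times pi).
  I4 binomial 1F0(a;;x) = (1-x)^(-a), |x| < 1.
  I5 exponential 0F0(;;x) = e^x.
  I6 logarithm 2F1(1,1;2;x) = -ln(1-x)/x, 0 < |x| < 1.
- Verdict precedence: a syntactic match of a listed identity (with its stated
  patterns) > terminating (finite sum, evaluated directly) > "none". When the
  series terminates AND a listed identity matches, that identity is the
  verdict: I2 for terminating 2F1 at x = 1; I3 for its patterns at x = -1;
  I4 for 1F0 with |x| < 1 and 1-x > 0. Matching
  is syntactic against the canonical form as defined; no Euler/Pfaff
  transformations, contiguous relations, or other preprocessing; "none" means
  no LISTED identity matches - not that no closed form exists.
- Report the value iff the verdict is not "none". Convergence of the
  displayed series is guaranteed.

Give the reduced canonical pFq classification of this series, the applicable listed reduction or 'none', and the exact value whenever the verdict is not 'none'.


Canonical form: C = -\frac{8}{5} times 2F1 with upper {\frac{5}{6}, 2}, lower {\frac{23}{12}}, x = \frac{1}{2}. Verdict: none - this 2F1 at x = \frac{1}{2} matches no listed pattern, and upper {\frac{5}{6}, 2} holds no stopper.

Key observation: t_0 = -\frac{8}{5} here, and the running product (C = -8/5, x = 1/2) telescopes to a rising factorial.
Ratio: r(k) = \frac{1}{2} * (k+\frac{5}{6}) (k+2) / [(k+\frac{23}{12}) (k+1)] ; factor over Q: parameters, x = \frac{1}{2}, and C = -\frac{8}{5}.


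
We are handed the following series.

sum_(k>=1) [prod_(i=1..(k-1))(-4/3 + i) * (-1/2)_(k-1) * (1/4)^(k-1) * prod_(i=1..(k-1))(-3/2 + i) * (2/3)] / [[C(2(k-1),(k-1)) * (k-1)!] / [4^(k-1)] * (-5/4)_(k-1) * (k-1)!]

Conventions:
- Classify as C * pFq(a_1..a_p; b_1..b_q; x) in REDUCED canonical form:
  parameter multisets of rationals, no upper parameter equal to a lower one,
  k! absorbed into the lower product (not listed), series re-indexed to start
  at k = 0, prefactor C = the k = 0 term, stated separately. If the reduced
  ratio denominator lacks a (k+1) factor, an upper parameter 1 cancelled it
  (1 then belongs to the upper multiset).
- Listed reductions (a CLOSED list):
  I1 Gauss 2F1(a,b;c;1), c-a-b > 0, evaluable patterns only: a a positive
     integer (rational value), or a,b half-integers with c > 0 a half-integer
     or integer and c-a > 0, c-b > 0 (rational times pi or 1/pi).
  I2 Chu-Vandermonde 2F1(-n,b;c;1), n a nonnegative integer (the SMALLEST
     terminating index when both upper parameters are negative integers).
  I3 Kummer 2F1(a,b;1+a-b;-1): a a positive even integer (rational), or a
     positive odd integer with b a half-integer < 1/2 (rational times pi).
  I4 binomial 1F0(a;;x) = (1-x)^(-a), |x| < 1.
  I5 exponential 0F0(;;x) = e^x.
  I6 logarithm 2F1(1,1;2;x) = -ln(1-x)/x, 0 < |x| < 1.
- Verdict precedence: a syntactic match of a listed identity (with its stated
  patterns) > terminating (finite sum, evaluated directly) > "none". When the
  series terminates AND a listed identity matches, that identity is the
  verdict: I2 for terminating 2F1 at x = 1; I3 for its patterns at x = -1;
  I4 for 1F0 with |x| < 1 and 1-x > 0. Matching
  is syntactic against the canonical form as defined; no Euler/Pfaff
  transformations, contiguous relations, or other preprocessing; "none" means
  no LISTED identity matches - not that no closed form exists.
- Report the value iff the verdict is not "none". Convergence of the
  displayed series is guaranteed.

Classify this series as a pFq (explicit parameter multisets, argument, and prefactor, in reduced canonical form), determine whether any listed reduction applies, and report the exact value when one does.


At argument 1/4: a 3F2 with upper {-1/2, -1/2, -1/3}, lower {-5/4, 1/2}, scaled by C = 2/3. Verdict: no listed reduction: x = 1/4 and upper {-1/2, -1/2, -1/3} fail every I1-I6 pattern.

Key step: t_0 being 2/3, the running product (prefactor 2/3) telescopes to a rising factorial.
Ratio: r(k) = (1/4) * (k-1/2) (k-1/2) (k-1/3) / [(k-5/4) (k+1/2) (k+1)] - rational in k, leading ratio (1/4); with t_0 = 2/3, classification follows.


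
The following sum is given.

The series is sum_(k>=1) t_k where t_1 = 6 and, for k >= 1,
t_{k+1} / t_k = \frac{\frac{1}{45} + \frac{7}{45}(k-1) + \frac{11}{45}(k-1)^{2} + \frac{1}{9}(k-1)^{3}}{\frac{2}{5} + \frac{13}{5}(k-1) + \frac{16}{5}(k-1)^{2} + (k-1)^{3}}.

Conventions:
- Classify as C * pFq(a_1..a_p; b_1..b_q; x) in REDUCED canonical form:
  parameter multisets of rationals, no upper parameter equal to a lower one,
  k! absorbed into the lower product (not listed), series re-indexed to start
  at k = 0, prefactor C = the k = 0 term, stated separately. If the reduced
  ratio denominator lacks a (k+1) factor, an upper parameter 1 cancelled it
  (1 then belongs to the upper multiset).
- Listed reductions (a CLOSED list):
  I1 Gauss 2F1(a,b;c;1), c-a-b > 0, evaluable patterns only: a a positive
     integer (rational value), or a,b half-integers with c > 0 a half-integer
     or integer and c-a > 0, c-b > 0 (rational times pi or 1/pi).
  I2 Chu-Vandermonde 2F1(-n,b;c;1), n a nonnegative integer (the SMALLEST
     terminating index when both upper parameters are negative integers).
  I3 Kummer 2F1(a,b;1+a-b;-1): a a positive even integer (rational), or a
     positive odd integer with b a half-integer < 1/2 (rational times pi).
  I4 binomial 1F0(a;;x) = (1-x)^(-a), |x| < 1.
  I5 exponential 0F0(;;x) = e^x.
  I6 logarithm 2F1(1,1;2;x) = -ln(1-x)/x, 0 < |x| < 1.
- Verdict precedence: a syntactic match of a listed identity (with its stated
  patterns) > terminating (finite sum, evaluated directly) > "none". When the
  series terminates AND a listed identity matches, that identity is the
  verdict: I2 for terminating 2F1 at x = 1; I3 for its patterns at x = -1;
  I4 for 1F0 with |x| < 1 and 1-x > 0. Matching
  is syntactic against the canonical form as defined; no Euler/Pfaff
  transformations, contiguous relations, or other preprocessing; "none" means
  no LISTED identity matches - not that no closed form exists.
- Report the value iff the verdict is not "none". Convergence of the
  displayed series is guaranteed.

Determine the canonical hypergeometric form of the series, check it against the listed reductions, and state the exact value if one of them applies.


x = \frac{1}{9} here; the reduced form reads 2F1, upper {1, 1}, lower {2}, C = 6. Verdict (x = \frac{1}{9}): logarithm (I6) applies (the logarithm: parameters (1,1;2), x = \frac{1}{9}). Value: \left(-54\right) \cdot \ln\left(\frac{8}{9}\right).

Key observation: t_0 = 6 here, and the parameter 1/5 appears in both the upper and lower lists and cancels.
Adjacent-term ratio: r(k) = \frac{1}{9} * (k+1) (k+1) / [(k+2) (k+1)] ; factor over Q: parameters, x = \frac{1}{9}, and C = 6.


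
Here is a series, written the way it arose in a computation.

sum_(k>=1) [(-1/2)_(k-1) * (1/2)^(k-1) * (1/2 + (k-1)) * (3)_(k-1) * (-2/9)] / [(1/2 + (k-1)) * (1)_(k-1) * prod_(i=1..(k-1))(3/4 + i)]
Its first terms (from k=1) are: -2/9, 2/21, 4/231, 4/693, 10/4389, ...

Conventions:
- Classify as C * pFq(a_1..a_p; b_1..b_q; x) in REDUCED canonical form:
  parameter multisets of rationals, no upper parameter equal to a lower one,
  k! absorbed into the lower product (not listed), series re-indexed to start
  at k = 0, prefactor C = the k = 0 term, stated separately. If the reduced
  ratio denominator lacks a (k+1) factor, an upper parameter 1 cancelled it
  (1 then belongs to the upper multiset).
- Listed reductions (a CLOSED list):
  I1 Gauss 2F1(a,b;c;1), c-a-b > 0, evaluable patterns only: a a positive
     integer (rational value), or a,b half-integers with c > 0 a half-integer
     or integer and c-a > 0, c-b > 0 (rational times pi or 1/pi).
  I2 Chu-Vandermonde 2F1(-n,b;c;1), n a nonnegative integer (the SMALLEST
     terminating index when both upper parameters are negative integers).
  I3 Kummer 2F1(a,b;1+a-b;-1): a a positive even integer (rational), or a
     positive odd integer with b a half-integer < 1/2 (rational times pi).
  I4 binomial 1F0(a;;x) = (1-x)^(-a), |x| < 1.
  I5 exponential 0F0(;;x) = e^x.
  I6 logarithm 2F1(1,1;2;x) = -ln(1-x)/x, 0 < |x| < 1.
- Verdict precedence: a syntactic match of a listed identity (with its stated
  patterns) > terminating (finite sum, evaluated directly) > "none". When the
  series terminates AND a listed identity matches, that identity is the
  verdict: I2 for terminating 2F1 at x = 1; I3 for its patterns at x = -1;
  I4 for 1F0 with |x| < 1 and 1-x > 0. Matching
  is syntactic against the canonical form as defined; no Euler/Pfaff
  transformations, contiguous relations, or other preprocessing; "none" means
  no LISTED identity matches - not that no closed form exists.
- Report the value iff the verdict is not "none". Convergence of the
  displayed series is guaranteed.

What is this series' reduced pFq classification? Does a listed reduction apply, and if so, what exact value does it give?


Reduced: x = 1/2, 2F1, upper = {-1/2, 3}, lower = {7/4}, C = -2/9. Verdict: no listed reduction: x = 1/2 and upper {-1/2, 3} fail every I1-I6 pattern.

The tell: t_0 = -2/9 here, and the factor k + 1/2 cancels (top and bottom), leaving C = -2/9.
Step ratio: r(k) = (1/2) * (k-1/2) (k+3) / [(k+7/4) (k+1)] ; factor over Q: parameters, x = (1/2), and C = -2/9.


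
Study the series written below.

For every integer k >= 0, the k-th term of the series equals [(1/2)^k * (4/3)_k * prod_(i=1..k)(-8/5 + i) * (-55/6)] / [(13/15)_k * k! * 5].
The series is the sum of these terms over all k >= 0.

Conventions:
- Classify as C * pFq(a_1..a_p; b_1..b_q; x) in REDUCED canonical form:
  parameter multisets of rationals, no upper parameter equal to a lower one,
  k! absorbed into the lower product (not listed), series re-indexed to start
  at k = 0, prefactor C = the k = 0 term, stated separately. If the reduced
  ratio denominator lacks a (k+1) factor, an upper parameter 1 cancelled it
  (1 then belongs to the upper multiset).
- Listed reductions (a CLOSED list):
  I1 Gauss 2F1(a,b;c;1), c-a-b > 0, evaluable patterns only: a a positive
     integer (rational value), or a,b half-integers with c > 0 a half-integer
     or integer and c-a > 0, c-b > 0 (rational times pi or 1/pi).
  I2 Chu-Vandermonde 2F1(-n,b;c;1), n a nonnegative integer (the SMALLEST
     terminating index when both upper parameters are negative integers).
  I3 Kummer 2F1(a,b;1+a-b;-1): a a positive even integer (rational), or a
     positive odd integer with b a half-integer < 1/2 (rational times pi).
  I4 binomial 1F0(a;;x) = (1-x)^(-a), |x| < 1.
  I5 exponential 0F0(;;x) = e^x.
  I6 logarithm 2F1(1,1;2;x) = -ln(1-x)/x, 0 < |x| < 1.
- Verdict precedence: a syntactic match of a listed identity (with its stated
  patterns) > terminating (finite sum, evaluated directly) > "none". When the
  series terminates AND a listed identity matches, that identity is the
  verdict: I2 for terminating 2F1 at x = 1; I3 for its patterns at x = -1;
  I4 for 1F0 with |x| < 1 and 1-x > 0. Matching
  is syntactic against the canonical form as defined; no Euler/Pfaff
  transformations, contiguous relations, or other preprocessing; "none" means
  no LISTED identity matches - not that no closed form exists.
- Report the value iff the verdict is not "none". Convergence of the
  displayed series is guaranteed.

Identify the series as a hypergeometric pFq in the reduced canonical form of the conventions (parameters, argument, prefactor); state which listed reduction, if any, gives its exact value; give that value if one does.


x = 1/2 here; the reduced form reads 2F1, upper {-3/5, 4/3}, lower {13/15}, C = -11/6. Verdict: none. Every listed pattern misses the 2F1 form at 1/2, upper {-3/5, 4/3}.

Structural cue: with t_0 = -11/6, the running product (C = -11/6) telescopes to a rising factorial.
Consecutive-term ratio: r(k) = (1/2) * (k-3/5) (k+4/3) / [(k+13/15) (k+1)] - poly over poly, x = (1/2) from leading terms; C = -11/6 at k = 0.


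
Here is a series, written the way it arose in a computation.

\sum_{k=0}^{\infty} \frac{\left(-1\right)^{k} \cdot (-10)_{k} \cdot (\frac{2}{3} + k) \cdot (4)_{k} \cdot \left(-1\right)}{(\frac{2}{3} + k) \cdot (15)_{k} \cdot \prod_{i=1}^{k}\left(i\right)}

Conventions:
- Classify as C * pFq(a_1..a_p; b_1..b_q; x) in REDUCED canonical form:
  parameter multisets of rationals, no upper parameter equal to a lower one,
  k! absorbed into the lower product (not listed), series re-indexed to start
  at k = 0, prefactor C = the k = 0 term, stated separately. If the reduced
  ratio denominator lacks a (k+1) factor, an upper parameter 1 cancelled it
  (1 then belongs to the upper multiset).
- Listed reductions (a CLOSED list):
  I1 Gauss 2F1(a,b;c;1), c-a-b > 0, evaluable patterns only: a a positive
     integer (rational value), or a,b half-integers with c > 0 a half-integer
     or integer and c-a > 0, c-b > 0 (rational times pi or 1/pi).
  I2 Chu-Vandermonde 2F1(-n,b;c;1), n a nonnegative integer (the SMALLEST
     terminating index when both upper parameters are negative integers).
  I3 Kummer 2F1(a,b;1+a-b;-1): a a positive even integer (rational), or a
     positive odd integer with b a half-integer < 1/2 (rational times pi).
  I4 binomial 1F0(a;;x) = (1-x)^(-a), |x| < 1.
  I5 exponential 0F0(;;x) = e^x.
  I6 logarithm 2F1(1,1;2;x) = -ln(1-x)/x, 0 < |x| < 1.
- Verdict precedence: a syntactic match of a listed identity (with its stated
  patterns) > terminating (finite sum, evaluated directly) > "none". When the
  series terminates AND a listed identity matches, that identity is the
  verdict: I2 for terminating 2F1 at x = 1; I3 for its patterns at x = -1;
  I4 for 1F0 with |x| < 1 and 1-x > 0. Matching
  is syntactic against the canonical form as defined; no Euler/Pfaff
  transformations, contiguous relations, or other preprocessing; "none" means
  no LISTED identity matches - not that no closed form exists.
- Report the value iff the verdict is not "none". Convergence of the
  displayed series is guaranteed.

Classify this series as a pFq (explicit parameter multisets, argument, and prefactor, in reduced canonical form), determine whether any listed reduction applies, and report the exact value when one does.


With C = -1: the canonical form is 2F1(-10, 4; 15; -1). Verdict: this is Kummer's theorem (I3) (x = -1; c = 15 equals 1+a-b for upper {-10, 4}: listed pattern). Its exact value is -\frac{91}{6}.

Key step: t_0 being -1, the product of the first k integers (C = -1, x = -1) is k!.
Step ratio: r(k) = -1 * (k-10) (k+4) / [(k+15) (k+1)] - rational in k, leading ratio -1; with t_0 = -1, classification follows.


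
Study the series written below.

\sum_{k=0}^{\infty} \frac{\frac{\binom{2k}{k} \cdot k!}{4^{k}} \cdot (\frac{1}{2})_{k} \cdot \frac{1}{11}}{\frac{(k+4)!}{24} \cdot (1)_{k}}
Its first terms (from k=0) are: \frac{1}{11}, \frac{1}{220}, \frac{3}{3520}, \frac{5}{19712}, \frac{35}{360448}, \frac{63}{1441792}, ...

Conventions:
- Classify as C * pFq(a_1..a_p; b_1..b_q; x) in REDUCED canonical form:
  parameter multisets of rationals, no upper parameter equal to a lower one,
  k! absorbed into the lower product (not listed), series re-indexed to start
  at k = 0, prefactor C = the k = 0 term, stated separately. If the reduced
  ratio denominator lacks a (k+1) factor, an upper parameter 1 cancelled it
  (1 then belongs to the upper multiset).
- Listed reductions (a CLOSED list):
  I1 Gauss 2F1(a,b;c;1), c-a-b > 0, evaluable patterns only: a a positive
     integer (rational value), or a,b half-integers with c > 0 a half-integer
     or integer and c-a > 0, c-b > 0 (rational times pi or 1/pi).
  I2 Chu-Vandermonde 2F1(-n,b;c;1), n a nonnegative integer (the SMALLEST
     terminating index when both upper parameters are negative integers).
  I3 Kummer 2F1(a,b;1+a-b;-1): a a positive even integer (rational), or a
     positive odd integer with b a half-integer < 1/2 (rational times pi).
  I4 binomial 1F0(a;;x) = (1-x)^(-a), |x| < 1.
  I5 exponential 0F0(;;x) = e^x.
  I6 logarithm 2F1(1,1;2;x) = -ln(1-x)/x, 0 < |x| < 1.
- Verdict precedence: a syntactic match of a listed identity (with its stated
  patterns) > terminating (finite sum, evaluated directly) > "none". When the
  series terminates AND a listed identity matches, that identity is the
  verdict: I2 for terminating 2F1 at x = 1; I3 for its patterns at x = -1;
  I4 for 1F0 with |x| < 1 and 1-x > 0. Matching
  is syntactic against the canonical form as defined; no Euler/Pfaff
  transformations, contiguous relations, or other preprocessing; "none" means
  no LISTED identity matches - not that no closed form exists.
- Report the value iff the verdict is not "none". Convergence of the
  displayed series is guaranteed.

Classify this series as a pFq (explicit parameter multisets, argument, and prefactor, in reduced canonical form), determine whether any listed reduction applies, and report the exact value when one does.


The series (x = 1) is 2F1: upper {\frac{1}{2}, \frac{1}{2}}, lower {5}, prefactor \frac{1}{11}. Verdict (x = 1): the half-integer Gauss pattern (I1) applies (x = 1; upper {\frac{1}{2}, \frac{1}{2}} half-integers, c = 5 in the evaluable pattern). Its exact value is \frac{4096}{13475} / \pi.

Structural cue: from the first term \frac{1}{11}: C(2k,k) (C = 1/11) equals 4^k (1/2)_k / k!.
Consecutive-term ratio: r(k) = 1 * (k+\frac{1}{2}) (k+\frac{1}{2}) / [(k+5) (k+1)] - rational in k. x = 1; t_0 = \frac{1}{11}; negate the roots.


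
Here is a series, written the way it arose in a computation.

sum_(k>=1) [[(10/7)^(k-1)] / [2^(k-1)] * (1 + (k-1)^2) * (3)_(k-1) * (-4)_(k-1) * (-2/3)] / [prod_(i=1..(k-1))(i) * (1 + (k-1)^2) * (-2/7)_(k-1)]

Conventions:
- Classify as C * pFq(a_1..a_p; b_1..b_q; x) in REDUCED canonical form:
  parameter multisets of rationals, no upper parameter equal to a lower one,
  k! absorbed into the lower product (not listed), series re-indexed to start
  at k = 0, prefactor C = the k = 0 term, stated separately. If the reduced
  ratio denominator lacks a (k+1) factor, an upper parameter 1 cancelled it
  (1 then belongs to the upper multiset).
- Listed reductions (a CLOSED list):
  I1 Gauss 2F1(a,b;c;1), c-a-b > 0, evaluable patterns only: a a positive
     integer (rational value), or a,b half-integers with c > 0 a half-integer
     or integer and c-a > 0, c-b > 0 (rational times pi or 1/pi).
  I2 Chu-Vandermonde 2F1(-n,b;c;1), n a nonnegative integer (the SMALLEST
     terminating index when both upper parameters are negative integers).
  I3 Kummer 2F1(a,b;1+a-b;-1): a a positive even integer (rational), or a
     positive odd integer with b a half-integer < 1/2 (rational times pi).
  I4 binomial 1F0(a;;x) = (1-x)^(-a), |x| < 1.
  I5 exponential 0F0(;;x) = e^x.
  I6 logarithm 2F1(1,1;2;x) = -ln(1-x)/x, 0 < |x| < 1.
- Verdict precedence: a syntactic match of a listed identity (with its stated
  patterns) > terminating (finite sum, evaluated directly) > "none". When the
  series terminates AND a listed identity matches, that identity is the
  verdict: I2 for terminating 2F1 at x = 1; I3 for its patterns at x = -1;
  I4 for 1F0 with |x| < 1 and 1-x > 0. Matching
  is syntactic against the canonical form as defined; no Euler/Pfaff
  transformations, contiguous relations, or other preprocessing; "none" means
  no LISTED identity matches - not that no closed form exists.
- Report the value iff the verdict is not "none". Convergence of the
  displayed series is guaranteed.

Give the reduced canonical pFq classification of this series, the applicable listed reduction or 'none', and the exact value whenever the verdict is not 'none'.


This is -2/3 * 2F1(-4, 3; -2/7; 5/7) in reduced canonical form. Verdict: terminating (-4 upstairs). 5 nonzero terms in all; added directly. Its exact value is -88/57.

First insight: x = (5/7) and striking the common factor k^2 + 1 reduces the term (C = -2/3, x = 5/7).
Step ratio: r(k) = (5/7) * (k-4) (k+3) / [(k-2/7) (k+1)] - rational in k, leading ratio (5/7); with t_0 = -2/3, classification follows.
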